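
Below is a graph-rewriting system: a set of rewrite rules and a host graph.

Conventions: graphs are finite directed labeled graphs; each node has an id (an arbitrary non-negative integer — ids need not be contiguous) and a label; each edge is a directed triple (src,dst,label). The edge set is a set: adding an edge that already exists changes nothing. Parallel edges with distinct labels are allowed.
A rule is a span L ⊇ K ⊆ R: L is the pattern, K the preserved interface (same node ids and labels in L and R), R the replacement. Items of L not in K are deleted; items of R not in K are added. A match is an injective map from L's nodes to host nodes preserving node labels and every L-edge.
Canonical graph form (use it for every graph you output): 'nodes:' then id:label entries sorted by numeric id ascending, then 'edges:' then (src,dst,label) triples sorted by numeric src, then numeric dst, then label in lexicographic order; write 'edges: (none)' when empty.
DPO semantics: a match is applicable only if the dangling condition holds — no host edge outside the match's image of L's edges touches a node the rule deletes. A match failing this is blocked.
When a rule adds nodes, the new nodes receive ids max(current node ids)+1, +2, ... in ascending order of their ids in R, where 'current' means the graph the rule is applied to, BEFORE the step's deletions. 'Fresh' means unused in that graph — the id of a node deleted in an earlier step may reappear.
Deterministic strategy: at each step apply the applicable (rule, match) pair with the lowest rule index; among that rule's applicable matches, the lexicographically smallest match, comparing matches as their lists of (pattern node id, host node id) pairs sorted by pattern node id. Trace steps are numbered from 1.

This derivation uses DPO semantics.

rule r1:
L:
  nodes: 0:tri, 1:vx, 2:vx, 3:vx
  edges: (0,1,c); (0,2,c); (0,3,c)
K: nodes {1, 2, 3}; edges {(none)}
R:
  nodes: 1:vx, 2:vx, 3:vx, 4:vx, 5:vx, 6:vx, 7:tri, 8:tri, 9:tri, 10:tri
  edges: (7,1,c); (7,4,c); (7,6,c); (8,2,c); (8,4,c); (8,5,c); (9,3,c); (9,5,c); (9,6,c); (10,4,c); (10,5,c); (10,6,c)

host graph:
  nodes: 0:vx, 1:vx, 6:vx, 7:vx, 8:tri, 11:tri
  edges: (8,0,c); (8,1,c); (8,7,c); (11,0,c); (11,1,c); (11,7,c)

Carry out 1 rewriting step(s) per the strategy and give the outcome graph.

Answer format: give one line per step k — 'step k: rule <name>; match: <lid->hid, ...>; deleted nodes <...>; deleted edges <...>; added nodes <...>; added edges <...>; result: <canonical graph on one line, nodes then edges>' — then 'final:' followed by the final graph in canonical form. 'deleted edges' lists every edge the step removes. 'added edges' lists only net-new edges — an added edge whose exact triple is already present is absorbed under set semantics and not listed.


step 1: rule r1; match: 0->8, 1->0, 2->1, 3->7; deleted nodes 8; deleted edges (8,0,c); (8,1,c); (8,7,c); added nodes 12, 13, 14, 15, 16, 17, 18; added edges (15,0,c); (15,12,c); (15,14,c); (16,1,c); (16,12,c); (16,13,c); (17,7,c); (17,13,c); (17,14,c); (18,12,c); (18,13,c); (18,14,c); result: nodes: 0:vx, 1:vx, 6:vx, 7:vx, 11:tri, 12:vx, 13:vx, 14:vx, 15:tri, 16:tri, 17:tri, 18:tri edges: (11,0,c); (11,1,c); (11,7,c); (15,0,c); (15,12,c); (15,14,c); (16,1,c); (16,12,c); (16,13,c); (17,7,c); (17,13,c); (17,14,c); (18,12,c); (18,13,c); (18,14,c)
final:
nodes: 0:vx, 1:vx, 6:vx, 7:vx, 11:tri, 12:vx, 13:vx, 14:vx, 15:tri, 16:tri, 17:tri, 18:tri
edges: (11,0,c); (11,1,c); (11,7,c); (15,0,c); (15,12,c); (15,14,c); (16,1,c); (16,12,c); (16,13,c); (17,7,c); (17,13,c); (17,14,c); (18,12,c); (18,13,c); (18,14,c)


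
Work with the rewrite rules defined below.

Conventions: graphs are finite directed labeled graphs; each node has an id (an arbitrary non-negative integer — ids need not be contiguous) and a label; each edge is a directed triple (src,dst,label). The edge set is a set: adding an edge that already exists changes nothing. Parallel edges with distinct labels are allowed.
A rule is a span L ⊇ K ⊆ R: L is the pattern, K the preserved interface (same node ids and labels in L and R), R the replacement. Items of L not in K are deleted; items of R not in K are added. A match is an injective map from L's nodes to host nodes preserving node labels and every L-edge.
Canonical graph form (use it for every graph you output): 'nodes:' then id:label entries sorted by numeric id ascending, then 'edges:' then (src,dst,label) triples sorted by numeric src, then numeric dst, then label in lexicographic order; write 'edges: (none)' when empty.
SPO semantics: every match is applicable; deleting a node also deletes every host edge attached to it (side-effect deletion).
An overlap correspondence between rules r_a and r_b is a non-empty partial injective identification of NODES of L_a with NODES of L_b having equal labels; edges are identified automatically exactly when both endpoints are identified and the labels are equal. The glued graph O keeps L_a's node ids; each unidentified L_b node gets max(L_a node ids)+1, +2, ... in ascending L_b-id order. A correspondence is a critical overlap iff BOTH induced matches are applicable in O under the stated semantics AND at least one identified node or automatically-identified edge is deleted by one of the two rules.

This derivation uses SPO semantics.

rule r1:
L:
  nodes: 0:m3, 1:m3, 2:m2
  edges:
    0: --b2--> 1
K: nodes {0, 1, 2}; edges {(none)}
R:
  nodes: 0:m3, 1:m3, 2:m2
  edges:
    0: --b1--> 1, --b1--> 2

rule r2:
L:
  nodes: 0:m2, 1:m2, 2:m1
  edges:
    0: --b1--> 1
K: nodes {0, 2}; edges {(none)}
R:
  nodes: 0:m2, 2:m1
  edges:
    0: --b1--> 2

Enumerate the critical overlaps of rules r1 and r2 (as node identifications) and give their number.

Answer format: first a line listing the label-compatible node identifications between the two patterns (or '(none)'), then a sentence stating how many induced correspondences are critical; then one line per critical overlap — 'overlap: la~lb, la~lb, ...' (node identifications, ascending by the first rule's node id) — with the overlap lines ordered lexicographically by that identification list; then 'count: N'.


label-compatible node identifications between L(r1) and L(r2): 2~0, 2~1
1 of the induced correspondences is a critical overlap of r1 and r2.
overlap: 2~1
count: 1


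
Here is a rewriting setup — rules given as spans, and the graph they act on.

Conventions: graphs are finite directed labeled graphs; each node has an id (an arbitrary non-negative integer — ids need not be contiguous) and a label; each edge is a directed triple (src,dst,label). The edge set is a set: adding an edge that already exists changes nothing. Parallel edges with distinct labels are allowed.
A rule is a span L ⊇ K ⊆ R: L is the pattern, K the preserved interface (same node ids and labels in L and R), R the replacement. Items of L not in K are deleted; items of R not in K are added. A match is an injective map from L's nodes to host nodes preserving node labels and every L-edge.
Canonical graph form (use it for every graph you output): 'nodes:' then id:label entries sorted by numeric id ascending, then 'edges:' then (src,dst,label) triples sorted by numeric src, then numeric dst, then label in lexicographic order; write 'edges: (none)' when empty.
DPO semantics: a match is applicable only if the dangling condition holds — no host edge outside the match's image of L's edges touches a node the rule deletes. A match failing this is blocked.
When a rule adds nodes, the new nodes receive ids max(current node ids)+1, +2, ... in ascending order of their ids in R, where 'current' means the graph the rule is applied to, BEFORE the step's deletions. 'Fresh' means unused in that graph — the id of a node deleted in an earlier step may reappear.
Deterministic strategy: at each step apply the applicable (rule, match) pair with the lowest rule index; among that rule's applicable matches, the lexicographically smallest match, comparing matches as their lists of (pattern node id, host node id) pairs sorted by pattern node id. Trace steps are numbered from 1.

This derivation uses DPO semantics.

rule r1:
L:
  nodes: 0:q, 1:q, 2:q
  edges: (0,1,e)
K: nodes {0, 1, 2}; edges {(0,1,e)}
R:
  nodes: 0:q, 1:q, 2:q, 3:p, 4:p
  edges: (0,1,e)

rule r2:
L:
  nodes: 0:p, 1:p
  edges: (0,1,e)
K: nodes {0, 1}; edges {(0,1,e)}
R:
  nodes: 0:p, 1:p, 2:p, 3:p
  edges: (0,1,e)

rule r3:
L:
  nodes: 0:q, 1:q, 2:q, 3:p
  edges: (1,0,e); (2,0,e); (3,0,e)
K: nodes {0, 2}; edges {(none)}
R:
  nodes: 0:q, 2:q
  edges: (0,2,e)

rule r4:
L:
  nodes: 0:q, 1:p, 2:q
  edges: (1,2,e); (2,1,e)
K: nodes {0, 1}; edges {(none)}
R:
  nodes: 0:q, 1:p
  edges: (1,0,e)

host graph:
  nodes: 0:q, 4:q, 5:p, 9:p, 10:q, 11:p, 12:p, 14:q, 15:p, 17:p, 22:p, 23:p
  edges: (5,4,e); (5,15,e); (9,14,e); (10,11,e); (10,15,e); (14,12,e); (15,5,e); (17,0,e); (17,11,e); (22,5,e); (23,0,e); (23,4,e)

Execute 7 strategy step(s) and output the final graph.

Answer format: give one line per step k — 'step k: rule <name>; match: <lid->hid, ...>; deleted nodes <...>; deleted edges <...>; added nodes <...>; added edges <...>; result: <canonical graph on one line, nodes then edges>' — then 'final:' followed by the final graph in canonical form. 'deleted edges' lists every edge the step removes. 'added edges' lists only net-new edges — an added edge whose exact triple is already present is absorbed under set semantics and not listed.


step 1: rule r2; match: 0->5, 1->15; deleted nodes (none); deleted edges (none); added nodes 24, 25; added edges (none); result: nodes: 0:q, 4:q, 5:p, 9:p, 10:q, 11:p, 12:p, 14:q, 15:p, 17:p, 22:p, 23:p, 24:p, 25:p edges: (5,4,e); (5,15,e); (9,14,e); (10,11,e); (10,15,e); (14,12,e); (15,5,e); (17,0,e); (17,11,e); (22,5,e); (23,0,e); (23,4,e)
step 2: rule r2; match: 0->5, 1->15; deleted nodes (none); deleted edges (none); added nodes 26, 27; added edges (none); result: nodes: 0:q, 4:q, 5:p, 9:p, 10:q, 11:p, 12:p, 14:q, 15:p, 17:p, 22:p, 23:p, 24:p, 25:p, 26:p, 27:p edges: (5,4,e); (5,15,e); (9,14,e); (10,11,e); (10,15,e); (14,12,e); (15,5,e); (17,0,e); (17,11,e); (22,5,e); (23,0,e); (23,4,e)
step 3: rule r2; match: 0->5, 1->15; deleted nodes (none); deleted edges (none); added nodes 28, 29; added edges (none); result: nodes: 0:q, 4:q, 5:p, 9:p, 10:q, 11:p, 12:p, 14:q, 15:p, 17:p, 22:p, 23:p, 24:p, 25:p, 26:p, 27:p, 28:p, 29:p edges: (5,4,e); (5,15,e); (9,14,e); (10,11,e); (10,15,e); (14,12,e); (15,5,e); (17,0,e); (17,11,e); (22,5,e); (23,0,e); (23,4,e)
step 4: rule r2; match: 0->5, 1->15; deleted nodes (none); deleted edges (none); added nodes 30, 31; added edges (none); result: nodes: 0:q, 4:q, 5:p, 9:p, 10:q, 11:p, 12:p, 14:q, 15:p, 17:p, 22:p, 23:p, 24:p, 25:p, 26:p, 27:p, 28:p, 29:p, 30:p, 31:p edges: (5,4,e); (5,15,e); (9,14,e); (10,11,e); (10,15,e); (14,12,e); (15,5,e); (17,0,e); (17,11,e); (22,5,e); (23,0,e); (23,4,e)
step 5: rule r2; match: 0->5, 1->15; deleted nodes (none); deleted edges (none); added nodes 32, 33; added edges (none); result: nodes: 0:q, 4:q, 5:p, 9:p, 10:q, 11:p, 12:p, 14:q, 15:p, 17:p, 22:p, 23:p, 24:p, 25:p, 26:p, 27:p, 28:p, 29:p, 30:p, 31:p, 32:p, 33:p edges: (5,4,e); (5,15,e); (9,14,e); (10,11,e); (10,15,e); (14,12,e); (15,5,e); (17,0,e); (17,11,e); (22,5,e); (23,0,e); (23,4,e)
step 6: rule r2; match: 0->5, 1->15; deleted nodes (none); deleted edges (none); added nodes 34, 35; added edges (none); result: nodes: 0:q, 4:q, 5:p, 9:p, 10:q, 11:p, 12:p, 14:q, 15:p, 17:p, 22:p, 23:p, 24:p, 25:p, 26:p, 27:p, 28:p, 29:p, 30:p, 31:p, 32:p, 33:p, 34:p, 35:p edges: (5,4,e); (5,15,e); (9,14,e); (10,11,e); (10,15,e); (14,12,e); (15,5,e); (17,0,e); (17,11,e); (22,5,e); (23,0,e); (23,4,e)
step 7: rule r2; match: 0->5, 1->15; deleted nodes (none); deleted edges (none); added nodes 36, 37; added edges (none); result: nodes: 0:q, 4:q, 5:p, 9:p, 10:q, 11:p, 12:p, 14:q, 15:p, 17:p, 22:p, 23:p, 24:p, 25:p, 26:p, 27:p, 28:p, 29:p, 30:p, 31:p, 32:p, 33:p, 34:p, 35:p, 36:p, 37:p edges: (5,4,e); (5,15,e); (9,14,e); (10,11,e); (10,15,e); (14,12,e); (15,5,e); (17,0,e); (17,11,e); (22,5,e); (23,0,e); (23,4,e)
final:
nodes: 0:q, 4:q, 5:p, 9:p, 10:q, 11:p, 12:p, 14:q, 15:p, 17:p, 22:p, 23:p, 24:p, 25:p, 26:p, 27:p, 28:p, 29:p, 30:p, 31:p, 32:p, 33:p, 34:p, 35:p, 36:p, 37:p
edges: (5,4,e); (5,15,e); (9,14,e); (10,11,e); (10,15,e); (14,12,e); (15,5,e); (17,0,e); (17,11,e); (22,5,e); (23,0,e); (23,4,e)


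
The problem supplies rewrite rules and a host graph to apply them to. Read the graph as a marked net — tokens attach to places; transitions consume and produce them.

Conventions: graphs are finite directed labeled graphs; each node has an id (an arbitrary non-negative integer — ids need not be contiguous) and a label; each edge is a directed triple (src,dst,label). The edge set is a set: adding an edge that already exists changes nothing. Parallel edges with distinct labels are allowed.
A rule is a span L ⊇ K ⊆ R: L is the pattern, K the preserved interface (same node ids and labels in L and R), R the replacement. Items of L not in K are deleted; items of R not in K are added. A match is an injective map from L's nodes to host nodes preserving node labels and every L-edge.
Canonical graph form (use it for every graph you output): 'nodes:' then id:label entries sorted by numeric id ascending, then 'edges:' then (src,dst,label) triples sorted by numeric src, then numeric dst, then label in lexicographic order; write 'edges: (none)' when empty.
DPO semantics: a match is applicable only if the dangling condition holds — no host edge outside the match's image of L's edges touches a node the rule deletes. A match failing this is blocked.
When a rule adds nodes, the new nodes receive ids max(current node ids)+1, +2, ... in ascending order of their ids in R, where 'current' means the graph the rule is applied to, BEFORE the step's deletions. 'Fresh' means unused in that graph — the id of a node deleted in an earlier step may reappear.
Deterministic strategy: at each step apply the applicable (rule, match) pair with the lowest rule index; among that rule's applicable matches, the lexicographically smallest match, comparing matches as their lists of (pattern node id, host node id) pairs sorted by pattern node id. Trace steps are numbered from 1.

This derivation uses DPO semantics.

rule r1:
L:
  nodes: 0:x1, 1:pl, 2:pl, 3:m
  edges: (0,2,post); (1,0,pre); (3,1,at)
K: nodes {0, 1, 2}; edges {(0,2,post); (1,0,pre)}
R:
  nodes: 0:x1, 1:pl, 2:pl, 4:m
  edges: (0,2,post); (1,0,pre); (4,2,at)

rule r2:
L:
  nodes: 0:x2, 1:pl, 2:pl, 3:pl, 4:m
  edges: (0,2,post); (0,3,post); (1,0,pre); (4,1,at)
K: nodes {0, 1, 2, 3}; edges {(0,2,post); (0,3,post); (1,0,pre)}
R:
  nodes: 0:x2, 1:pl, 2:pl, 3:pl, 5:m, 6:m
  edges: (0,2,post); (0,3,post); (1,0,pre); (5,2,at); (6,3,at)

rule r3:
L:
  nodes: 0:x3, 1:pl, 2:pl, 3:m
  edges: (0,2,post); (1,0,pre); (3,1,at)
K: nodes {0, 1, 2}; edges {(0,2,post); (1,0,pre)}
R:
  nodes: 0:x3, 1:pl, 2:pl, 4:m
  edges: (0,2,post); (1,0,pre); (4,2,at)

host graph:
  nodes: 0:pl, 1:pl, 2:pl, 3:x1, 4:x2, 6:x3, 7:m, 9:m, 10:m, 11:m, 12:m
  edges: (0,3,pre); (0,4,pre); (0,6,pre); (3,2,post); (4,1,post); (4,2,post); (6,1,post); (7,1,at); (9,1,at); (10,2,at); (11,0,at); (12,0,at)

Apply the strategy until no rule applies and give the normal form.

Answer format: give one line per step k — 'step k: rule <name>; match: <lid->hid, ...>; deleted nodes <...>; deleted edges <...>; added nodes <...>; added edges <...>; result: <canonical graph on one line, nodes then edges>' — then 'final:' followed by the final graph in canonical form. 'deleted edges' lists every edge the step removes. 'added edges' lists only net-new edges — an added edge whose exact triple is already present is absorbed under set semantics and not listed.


step 1: rule r1; match: 0->3, 1->0, 2->2, 3->11; deleted nodes 11; deleted edges (11,0,at); added nodes 13; added edges (13,2,at); result: nodes: 0:pl, 1:pl, 2:pl, 3:x1, 4:x2, 6:x3, 7:m, 9:m, 10:m, 12:m, 13:m edges: (0,3,pre); (0,4,pre); (0,6,pre); (3,2,post); (4,1,post); (4,2,post); (6,1,post); (7,1,at); (9,1,at); (10,2,at); (12,0,at); (13,2,at)
step 2: rule r1; match: 0->3, 1->0, 2->2, 3->12; deleted nodes 12; deleted edges (12,0,at); added nodes 14; added edges (14,2,at); result: nodes: 0:pl, 1:pl, 2:pl, 3:x1, 4:x2, 6:x3, 7:m, 9:m, 10:m, 13:m, 14:m edges: (0,3,pre); (0,4,pre); (0,6,pre); (3,2,post); (4,1,post); (4,2,post); (6,1,post); (7,1,at); (9,1,at); (10,2,at); (13,2,at); (14,2,at)
final:
nodes: 0:pl, 1:pl, 2:pl, 3:x1, 4:x2, 6:x3, 7:m, 9:m, 10:m, 13:m, 14:m
edges: (0,3,pre); (0,4,pre); (0,6,pre); (3,2,post); (4,1,post); (4,2,post); (6,1,post); (7,1,at); (9,1,at); (10,2,at); (13,2,at); (14,2,at)


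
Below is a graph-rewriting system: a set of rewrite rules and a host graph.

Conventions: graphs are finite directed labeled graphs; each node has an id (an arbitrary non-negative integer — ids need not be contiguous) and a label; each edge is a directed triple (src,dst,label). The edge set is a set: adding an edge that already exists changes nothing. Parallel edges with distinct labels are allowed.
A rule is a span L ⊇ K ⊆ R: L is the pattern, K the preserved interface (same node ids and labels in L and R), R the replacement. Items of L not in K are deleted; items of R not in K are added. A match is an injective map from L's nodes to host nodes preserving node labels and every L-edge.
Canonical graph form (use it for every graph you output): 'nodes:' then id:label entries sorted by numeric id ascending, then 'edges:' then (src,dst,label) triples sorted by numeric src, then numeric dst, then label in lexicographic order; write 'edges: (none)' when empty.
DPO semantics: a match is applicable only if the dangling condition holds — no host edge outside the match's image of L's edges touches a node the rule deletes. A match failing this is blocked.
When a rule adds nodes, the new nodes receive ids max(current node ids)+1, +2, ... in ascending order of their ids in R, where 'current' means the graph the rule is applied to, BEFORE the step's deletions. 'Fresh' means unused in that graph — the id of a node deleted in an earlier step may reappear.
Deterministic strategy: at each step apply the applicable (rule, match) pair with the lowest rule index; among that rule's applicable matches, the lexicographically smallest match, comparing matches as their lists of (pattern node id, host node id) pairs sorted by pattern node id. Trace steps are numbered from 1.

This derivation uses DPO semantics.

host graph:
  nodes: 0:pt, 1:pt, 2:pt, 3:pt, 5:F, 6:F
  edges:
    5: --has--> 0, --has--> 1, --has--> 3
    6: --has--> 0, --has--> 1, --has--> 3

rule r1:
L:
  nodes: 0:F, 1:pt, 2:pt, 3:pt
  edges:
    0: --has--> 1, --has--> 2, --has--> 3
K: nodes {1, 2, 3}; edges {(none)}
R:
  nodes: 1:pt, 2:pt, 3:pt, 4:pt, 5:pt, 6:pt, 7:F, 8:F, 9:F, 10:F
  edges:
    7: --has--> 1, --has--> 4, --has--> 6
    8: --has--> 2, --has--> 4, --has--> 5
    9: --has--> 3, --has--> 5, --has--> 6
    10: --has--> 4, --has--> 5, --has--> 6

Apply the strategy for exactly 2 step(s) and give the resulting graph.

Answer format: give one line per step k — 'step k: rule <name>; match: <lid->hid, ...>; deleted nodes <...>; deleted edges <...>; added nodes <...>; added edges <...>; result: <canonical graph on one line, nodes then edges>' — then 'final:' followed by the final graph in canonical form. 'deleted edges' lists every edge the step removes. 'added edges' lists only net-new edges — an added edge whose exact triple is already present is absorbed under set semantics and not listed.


step 1: rule r1; match: 0->5, 1->0, 2->1, 3->3; deleted nodes 5; deleted edges (5,0,has); (5,1,has); (5,3,has); added nodes 7, 8, 9, 10, 11, 12, 13; added edges (10,0,has); (10,7,has); (10,9,has); (11,1,has); (11,7,has); (11,8,has); (12,3,has); (12,8,has); (12,9,has); (13,7,has); (13,8,has); (13,9,has); result: nodes: 0:pt, 1:pt, 2:pt, 3:pt, 6:F, 7:pt, 8:pt, 9:pt, 10:F, 11:F, 12:F, 13:F edges: (6,0,has); (6,1,has); (6,3,has); (10,0,has); (10,7,has); (10,9,has); (11,1,has); (11,7,has); (11,8,has); (12,3,has); (12,8,has); (12,9,has); (13,7,has); (13,8,has); (13,9,has)
step 2: rule r1; match: 0->6, 1->0, 2->1, 3->3; deleted nodes 6; deleted edges (6,0,has); (6,1,has); (6,3,has); added nodes 14, 15, 16, 17, 18, 19, 20; added edges (17,0,has); (17,14,has); (17,16,has); (18,1,has); (18,14,has); (18,15,has); (19,3,has); (19,15,has); (19,16,has); (20,14,has); (20,15,has); (20,16,has); result: nodes: 0:pt, 1:pt, 2:pt, 3:pt, 7:pt, 8:pt, 9:pt, 10:F, 11:F, 12:F, 13:F, 14:pt, 15:pt, 16:pt, 17:F, 18:F, 19:F, 20:F edges: (10,0,has); (10,7,has); (10,9,has); (11,1,has); (11,7,has); (11,8,has); (12,3,has); (12,8,has); (12,9,has); (13,7,has); (13,8,has); (13,9,has); (17,0,has); (17,14,has); (17,16,has); (18,1,has); (18,14,has); (18,15,has); (19,3,has); (19,15,has); (19,16,has); (20,14,has); (20,15,has); (20,16,has)
final:
nodes: 0:pt, 1:pt, 2:pt, 3:pt, 7:pt, 8:pt, 9:pt, 10:F, 11:F, 12:F, 13:F, 14:pt, 15:pt, 16:pt, 17:F, 18:F, 19:F, 20:F
edges: (10,0,has); (10,7,has); (10,9,has); (11,1,has); (11,7,has); (11,8,has); (12,3,has); (12,8,has); (12,9,has); (13,7,has); (13,8,has); (13,9,has); (17,0,has); (17,14,has); (17,16,has); (18,1,has); (18,14,has); (18,15,has); (19,3,has); (19,15,has); (19,16,has); (20,14,has); (20,15,has); (20,16,has)


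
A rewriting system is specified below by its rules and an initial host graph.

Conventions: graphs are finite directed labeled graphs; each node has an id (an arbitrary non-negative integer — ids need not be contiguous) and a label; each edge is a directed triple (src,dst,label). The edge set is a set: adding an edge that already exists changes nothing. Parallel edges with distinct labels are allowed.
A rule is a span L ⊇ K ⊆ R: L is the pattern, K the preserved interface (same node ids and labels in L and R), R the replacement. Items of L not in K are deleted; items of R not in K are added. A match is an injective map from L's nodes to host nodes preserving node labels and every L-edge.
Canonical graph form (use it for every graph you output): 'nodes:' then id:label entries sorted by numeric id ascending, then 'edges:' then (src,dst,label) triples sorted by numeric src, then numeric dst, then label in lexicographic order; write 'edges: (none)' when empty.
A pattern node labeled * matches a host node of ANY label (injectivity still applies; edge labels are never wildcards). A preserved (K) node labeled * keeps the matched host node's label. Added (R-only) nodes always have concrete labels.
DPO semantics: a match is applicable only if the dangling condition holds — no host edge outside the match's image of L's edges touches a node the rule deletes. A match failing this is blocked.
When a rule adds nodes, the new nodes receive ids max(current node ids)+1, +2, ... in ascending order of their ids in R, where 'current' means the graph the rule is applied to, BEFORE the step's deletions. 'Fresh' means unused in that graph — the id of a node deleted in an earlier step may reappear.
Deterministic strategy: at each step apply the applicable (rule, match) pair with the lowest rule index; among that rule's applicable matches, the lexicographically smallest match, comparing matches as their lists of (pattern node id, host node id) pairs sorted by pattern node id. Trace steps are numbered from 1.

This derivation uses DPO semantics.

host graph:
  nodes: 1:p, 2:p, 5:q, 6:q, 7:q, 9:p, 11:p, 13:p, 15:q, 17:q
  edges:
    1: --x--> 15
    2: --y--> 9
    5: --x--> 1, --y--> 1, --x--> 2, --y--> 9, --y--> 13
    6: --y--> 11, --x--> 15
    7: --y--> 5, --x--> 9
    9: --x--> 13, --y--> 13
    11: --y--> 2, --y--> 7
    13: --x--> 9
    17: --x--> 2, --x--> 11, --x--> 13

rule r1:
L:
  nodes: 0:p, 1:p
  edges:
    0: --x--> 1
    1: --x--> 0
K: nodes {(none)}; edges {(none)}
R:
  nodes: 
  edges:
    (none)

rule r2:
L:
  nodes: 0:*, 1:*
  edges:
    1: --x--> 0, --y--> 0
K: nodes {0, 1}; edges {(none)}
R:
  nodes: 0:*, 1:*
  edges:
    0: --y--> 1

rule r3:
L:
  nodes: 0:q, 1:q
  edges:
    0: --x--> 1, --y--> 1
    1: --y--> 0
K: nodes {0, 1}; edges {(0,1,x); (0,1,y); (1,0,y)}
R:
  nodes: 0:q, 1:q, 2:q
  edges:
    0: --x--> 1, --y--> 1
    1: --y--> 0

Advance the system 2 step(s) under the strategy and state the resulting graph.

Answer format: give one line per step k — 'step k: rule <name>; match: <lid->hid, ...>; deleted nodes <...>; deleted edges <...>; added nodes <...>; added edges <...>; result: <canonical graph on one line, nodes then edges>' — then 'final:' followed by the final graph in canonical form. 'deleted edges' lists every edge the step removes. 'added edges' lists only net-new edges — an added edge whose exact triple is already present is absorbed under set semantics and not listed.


step 1: rule r2; match: 0->1, 1->5; deleted nodes (none); deleted edges (5,1,x); (5,1,y); added nodes (none); added edges (1,5,y); result: nodes: 1:p, 2:p, 5:q, 6:q, 7:q, 9:p, 11:p, 13:p, 15:q, 17:q edges: (1,5,y); (1,15,x); (2,9,y); (5,2,x); (5,9,y); (5,13,y); (6,11,y); (6,15,x); (7,5,y); (7,9,x); (9,13,x); (9,13,y); (11,2,y); (11,7,y); (13,9,x); (17,2,x); (17,11,x); (17,13,x)
step 2: rule r2; match: 0->13, 1->9; deleted nodes (none); deleted edges (9,13,x); (9,13,y); added nodes (none); added edges (13,9,y); result: nodes: 1:p, 2:p, 5:q, 6:q, 7:q, 9:p, 11:p, 13:p, 15:q, 17:q edges: (1,5,y); (1,15,x); (2,9,y); (5,2,x); (5,9,y); (5,13,y); (6,11,y); (6,15,x); (7,5,y); (7,9,x); (11,2,y); (11,7,y); (13,9,x); (13,9,y); (17,2,x); (17,11,x); (17,13,x)
final:
nodes: 1:p, 2:p, 5:q, 6:q, 7:q, 9:p, 11:p, 13:p, 15:q, 17:q
edges: (1,5,y); (1,15,x); (2,9,y); (5,2,x); (5,9,y); (5,13,y); (6,11,y); (6,15,x); (7,5,y); (7,9,x); (11,2,y); (11,7,y); (13,9,x); (13,9,y); (17,2,x); (17,11,x); (17,13,x)


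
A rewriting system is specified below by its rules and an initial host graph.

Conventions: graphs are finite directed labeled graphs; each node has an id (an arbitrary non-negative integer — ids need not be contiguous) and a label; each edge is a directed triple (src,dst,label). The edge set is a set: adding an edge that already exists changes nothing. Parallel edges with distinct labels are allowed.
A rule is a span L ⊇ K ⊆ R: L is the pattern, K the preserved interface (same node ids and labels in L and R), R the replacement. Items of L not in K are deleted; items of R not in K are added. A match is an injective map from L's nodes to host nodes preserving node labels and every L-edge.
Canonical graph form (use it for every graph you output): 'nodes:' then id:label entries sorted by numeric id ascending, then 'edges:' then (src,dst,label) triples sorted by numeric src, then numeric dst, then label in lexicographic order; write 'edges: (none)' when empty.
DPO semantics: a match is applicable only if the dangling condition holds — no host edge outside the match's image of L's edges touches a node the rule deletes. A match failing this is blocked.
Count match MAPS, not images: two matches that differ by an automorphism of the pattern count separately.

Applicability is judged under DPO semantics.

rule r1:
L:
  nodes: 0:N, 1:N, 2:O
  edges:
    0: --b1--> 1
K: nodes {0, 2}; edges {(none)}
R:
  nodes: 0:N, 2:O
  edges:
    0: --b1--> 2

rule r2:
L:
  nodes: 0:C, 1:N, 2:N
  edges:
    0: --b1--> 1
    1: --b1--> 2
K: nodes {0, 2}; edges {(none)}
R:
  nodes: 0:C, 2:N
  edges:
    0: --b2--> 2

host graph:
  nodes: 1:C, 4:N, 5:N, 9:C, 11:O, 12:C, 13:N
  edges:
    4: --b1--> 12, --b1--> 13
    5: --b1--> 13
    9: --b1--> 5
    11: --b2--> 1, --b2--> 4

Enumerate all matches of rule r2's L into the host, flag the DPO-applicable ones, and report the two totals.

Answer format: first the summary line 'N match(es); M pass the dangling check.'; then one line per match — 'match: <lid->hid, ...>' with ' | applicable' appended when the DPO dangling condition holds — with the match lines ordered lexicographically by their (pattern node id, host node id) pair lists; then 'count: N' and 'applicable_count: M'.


1 match(es); 1 pass the dangling check.
match: 0->9, 1->5, 2->13 | applicable
count: 1
applicable_count: 1


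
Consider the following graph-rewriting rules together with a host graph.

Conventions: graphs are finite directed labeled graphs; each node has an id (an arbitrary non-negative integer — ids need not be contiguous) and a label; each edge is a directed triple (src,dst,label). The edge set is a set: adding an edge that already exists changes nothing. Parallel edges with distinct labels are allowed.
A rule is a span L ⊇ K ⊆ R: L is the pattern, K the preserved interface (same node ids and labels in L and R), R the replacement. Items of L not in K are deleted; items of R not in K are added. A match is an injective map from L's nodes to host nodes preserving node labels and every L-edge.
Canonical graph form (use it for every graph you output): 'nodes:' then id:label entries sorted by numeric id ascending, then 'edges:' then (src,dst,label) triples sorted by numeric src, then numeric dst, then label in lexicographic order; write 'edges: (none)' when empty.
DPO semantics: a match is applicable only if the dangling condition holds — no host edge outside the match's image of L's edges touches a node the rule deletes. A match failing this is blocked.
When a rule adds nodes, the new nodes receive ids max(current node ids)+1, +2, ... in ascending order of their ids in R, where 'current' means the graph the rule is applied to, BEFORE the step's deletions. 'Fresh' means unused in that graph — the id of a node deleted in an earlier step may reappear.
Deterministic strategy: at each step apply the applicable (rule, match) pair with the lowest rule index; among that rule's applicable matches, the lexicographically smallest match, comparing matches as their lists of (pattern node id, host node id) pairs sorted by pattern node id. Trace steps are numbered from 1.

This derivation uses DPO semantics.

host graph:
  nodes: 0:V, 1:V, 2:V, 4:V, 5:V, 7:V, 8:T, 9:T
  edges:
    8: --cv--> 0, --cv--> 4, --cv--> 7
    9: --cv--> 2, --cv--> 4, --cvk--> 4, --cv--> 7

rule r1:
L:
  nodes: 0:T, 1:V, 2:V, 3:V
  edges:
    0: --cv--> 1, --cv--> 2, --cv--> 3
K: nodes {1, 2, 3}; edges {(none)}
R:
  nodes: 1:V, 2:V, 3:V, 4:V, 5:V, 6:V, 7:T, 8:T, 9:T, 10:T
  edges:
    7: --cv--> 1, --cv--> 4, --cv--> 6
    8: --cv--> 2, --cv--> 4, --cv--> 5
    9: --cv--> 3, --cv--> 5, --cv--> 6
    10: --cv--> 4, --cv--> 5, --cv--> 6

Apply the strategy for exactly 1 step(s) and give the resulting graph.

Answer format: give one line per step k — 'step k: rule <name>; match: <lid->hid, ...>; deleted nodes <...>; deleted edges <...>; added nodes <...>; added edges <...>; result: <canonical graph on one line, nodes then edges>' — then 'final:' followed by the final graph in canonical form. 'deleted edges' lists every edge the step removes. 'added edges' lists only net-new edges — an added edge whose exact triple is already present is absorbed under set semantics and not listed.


step 1: rule r1; match: 0->8, 1->0, 2->4, 3->7; deleted nodes 8; deleted edges (8,0,cv); (8,4,cv); (8,7,cv); added nodes 10, 11, 12, 13, 14, 15, 16; added edges (13,0,cv); (13,10,cv); (13,12,cv); (14,4,cv); (14,10,cv); (14,11,cv); (15,7,cv); (15,11,cv); (15,12,cv); (16,10,cv); (16,11,cv); (16,12,cv); result: nodes: 0:V, 1:V, 2:V, 4:V, 5:V, 7:V, 9:T, 10:V, 11:V, 12:V, 13:T, 14:T, 15:T, 16:T edges: (9,2,cv); (9,4,cv); (9,4,cvk); (9,7,cv); (13,0,cv); (13,10,cv); (13,12,cv); (14,4,cv); (14,10,cv); (14,11,cv); (15,7,cv); (15,11,cv); (15,12,cv); (16,10,cv); (16,11,cv); (16,12,cv)
final:
nodes: 0:V, 1:V, 2:V, 4:V, 5:V, 7:V, 9:T, 10:V, 11:V, 12:V, 13:T, 14:T, 15:T, 16:T
edges: (9,2,cv); (9,4,cv); (9,4,cvk); (9,7,cv); (13,0,cv); (13,10,cv); (13,12,cv); (14,4,cv); (14,10,cv); (14,11,cv); (15,7,cv); (15,11,cv); (15,12,cv); (16,10,cv); (16,11,cv); (16,12,cv)


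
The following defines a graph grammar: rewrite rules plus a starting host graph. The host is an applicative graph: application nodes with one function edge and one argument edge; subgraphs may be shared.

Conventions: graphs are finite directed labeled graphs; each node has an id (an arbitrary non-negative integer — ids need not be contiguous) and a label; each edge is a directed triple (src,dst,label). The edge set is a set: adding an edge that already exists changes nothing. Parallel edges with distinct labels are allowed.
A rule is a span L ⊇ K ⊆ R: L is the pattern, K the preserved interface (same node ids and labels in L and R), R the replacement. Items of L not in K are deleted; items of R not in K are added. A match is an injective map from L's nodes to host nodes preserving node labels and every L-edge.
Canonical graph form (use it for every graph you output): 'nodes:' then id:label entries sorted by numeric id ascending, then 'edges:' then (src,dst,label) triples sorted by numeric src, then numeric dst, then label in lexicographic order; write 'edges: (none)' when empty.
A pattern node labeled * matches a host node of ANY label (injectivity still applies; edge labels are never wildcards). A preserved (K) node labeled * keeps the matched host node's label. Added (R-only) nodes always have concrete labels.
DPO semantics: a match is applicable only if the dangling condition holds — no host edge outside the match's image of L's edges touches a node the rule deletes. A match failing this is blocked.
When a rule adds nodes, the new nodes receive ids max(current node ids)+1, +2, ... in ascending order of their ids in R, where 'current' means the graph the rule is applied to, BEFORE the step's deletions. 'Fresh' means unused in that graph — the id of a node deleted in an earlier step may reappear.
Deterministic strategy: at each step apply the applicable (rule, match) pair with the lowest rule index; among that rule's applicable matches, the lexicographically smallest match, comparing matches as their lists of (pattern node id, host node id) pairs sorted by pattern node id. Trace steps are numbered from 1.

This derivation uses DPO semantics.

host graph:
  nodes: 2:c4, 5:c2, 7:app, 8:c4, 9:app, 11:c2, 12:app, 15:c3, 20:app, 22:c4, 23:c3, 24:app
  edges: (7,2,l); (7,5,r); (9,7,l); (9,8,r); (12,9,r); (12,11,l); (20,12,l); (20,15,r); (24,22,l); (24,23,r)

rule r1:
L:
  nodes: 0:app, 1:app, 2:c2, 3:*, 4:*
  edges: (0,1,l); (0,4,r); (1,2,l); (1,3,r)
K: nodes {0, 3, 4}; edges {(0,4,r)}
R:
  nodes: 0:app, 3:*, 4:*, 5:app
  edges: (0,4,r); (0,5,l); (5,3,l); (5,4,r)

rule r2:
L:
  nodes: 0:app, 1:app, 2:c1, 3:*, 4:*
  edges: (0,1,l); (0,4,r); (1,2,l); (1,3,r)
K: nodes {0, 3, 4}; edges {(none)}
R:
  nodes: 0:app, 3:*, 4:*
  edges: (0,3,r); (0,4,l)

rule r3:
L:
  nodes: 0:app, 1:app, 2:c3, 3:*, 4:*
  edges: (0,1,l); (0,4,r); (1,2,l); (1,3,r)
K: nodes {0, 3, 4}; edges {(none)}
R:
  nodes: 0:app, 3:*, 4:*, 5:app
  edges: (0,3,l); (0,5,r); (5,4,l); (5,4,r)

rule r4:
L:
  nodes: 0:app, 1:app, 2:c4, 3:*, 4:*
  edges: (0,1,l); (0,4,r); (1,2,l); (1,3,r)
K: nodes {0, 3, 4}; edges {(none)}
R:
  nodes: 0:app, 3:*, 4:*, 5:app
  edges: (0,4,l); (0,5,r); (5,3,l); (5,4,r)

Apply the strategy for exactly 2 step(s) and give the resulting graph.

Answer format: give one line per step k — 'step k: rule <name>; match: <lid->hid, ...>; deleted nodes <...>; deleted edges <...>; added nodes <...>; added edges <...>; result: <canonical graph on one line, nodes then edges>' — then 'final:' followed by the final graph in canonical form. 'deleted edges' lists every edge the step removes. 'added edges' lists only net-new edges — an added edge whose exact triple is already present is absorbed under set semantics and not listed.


step 1: rule r1; match: 0->20, 1->12, 2->11, 3->9, 4->15; deleted nodes 11, 12; deleted edges (12,9,r); (12,11,l); (20,12,l); added nodes 25; added edges (20,25,l); (25,9,l); (25,15,r); result: nodes: 2:c4, 5:c2, 7:app, 8:c4, 9:app, 15:c3, 20:app, 22:c4, 23:c3, 24:app, 25:app edges: (7,2,l); (7,5,r); (9,7,l); (9,8,r); (20,15,r); (20,25,l); (24,22,l); (24,23,r); (25,9,l); (25,15,r)
step 2: rule r4; match: 0->9, 1->7, 2->2, 3->5, 4->8; deleted nodes 2, 7; deleted edges (7,2,l); (7,5,r); (9,7,l); (9,8,r); added nodes 26; added edges (9,8,l); (9,26,r); (26,5,l); (26,8,r); result: nodes: 5:c2, 8:c4, 9:app, 15:c3, 20:app, 22:c4, 23:c3, 24:app, 25:app, 26:app edges: (9,8,l); (9,26,r); (20,15,r); (20,25,l); (24,22,l); (24,23,r); (25,9,l); (25,15,r); (26,5,l); (26,8,r)
final:
nodes: 5:c2, 8:c4, 9:app, 15:c3, 20:app, 22:c4, 23:c3, 24:app, 25:app, 26:app
edges: (9,8,l); (9,26,r); (20,15,r); (20,25,l); (24,22,l); (24,23,r); (25,9,l); (25,15,r); (26,5,l); (26,8,r)


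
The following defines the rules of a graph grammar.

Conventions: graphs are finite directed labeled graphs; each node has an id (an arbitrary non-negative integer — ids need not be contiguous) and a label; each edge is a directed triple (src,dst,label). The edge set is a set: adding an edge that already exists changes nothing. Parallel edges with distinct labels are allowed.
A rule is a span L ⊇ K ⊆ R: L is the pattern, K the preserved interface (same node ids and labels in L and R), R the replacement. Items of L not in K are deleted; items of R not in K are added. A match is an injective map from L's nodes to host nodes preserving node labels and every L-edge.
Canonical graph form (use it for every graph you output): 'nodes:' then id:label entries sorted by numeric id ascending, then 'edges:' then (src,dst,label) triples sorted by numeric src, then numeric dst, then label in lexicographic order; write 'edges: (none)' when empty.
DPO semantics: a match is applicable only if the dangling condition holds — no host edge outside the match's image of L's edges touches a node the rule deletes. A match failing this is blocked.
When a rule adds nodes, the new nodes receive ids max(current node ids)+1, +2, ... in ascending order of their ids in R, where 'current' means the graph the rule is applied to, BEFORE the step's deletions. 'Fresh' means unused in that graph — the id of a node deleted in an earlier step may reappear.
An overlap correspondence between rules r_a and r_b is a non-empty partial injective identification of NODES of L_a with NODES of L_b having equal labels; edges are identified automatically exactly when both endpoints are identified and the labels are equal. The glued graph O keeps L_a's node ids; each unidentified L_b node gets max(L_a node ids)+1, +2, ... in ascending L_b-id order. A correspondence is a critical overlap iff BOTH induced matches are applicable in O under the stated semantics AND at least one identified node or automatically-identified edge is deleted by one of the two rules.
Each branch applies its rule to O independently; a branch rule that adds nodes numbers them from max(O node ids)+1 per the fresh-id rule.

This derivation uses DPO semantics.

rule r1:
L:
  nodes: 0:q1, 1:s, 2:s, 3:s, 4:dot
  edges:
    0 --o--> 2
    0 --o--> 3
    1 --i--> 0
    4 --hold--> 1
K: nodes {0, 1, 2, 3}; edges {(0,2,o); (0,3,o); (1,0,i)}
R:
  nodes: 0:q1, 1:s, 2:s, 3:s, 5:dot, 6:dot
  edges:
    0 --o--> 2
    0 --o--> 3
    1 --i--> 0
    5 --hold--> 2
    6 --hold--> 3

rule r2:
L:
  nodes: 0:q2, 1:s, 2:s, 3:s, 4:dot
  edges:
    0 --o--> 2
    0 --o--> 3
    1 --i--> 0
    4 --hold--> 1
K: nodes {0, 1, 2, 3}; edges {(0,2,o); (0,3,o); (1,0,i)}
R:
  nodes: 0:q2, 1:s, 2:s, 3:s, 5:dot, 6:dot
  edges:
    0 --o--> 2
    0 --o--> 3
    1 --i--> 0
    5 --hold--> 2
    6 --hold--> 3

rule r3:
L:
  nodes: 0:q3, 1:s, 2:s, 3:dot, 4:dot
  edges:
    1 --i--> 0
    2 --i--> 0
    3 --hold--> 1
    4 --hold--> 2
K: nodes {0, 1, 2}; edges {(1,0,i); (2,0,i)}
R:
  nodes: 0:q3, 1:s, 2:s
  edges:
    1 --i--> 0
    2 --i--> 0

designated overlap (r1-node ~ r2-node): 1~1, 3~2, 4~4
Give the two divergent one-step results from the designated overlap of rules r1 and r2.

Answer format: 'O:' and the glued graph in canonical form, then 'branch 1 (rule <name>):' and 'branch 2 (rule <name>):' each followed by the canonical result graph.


O:
nodes: 0:q1, 1:s, 2:s, 3:s, 4:dot, 5:q2, 6:s
edges: (0,2,o); (0,3,o); (1,0,i); (1,5,i); (4,1,hold); (5,3,o); (5,6,o)
branch 1 (rule r1):
nodes: 0:q1, 1:s, 2:s, 3:s, 5:q2, 6:s, 7:dot, 8:dot
edges: (0,2,o); (0,3,o); (1,0,i); (1,5,i); (5,3,o); (5,6,o); (7,2,hold); (8,3,hold)
branch 2 (rule r2):
nodes: 0:q1, 1:s, 2:s, 3:s, 5:q2, 6:s, 7:dot, 8:dot
edges: (0,2,o); (0,3,o); (1,0,i); (1,5,i); (5,3,o); (5,6,o); (7,3,hold); (8,6,hold)


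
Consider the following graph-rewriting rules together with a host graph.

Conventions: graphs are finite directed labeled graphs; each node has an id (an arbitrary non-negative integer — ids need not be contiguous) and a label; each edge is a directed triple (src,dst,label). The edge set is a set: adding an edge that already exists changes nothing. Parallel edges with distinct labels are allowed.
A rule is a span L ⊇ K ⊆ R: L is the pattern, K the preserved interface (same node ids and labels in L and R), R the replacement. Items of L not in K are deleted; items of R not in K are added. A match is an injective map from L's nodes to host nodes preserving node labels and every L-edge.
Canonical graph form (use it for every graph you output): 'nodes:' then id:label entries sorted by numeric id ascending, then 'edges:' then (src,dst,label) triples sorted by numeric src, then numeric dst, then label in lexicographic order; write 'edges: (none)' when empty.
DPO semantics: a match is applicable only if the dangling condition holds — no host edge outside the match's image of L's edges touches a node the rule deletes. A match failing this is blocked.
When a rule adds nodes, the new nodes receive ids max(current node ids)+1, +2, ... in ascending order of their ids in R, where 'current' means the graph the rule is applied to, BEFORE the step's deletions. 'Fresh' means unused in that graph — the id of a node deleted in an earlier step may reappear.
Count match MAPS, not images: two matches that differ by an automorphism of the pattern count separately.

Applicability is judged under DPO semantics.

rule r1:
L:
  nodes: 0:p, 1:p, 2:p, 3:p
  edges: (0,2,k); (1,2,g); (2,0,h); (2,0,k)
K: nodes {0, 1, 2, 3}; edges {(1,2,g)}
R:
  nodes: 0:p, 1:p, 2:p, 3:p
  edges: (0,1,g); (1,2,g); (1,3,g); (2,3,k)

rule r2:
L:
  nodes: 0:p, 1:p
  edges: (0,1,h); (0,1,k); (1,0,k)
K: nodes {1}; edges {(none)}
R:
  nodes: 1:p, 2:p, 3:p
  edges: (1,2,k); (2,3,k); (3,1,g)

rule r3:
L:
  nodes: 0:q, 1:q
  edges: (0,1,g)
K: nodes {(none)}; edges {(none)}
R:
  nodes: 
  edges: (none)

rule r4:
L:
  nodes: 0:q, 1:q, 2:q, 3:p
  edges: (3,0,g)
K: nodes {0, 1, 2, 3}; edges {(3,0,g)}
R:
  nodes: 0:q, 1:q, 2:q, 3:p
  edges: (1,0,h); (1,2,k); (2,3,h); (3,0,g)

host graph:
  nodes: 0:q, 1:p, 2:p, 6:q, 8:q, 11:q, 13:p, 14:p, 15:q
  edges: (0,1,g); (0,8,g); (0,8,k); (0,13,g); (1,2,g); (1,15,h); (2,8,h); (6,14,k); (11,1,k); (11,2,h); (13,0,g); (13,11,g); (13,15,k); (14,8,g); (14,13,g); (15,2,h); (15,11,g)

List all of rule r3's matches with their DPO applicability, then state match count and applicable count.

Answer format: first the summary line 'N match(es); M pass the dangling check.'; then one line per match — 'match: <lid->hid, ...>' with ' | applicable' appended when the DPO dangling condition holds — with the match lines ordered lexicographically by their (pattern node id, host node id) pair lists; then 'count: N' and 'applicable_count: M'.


2 match(es); 0 pass the dangling check.
match: 0->0, 1->8
match: 0->15, 1->11
count: 2
applicable_count: 0
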